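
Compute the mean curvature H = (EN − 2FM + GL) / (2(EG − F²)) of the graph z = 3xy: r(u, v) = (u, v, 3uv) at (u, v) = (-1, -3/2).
H = -324/1331

With E = 9*v^2 + 1, F = 9*u*v, G = 9*u^2 + 1, L = 0, M = 3/sqrt(9*u^2 + 9*v^2 + 1), N = 0, assemble
  H = (EN − 2FM + GL) / (2(EG − F²)) = -27*u*v/(9*u^2 + 9*v^2 + 1)^(3/2).
At (u, v) = (-1, -3/2): H = -324/1331.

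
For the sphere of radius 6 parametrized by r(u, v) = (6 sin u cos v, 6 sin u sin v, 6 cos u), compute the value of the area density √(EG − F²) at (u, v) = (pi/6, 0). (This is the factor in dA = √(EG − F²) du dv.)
√(EG − F²)|_{(pi/6, 0)} = 18

E = 36, F = 0, G = 36*sin(u)^2, so EG − F² = 1296*sin(u)^2. Taking the positive square root: √(EG − F²) = 36*Abs(sin(u)). At (u, v) = (pi/6, 0): 18.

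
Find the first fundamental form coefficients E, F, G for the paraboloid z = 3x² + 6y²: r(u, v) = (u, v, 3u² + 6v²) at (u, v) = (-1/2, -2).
E = 10;  F = 72;  G = 577

Partials: r_u = (1, 0, 6*u), r_v = (0, 1, 12*v). As functions of (u, v):
  E = r_u · r_u = 36*u^2 + 1,
  F = r_u · r_v = 72*u*v,
  G = r_v · r_v = 144*v^2 + 1.
Evaluating at (u, v) = (-1/2, -2): E = 10, F = 72, G = 577.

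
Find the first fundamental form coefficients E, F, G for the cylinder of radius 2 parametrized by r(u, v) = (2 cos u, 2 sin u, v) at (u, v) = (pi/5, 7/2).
E = 4;  F = 0;  G = 1

Partials: r_u = (-2*sin(u), 2*cos(u), 0), r_v = (0, 0, 1). As functions of (u, v):
  E = r_u · r_u = 4,
  F = r_u · r_v = 0,
  G = r_v · r_v = 1.
Evaluating at (u, v) = (pi/5, 7/2): E = 4, F = 0, G = 1.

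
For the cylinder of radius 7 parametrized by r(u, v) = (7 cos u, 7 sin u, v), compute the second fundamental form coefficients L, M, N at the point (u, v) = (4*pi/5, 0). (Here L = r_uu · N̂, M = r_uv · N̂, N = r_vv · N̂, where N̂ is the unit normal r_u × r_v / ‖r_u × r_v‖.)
L = -7;  M = 0;  N = 0

Compute the unit normal N̂(u, v) = (cos(u), sin(u), 0), and the second partials r_uu, r_uv, r_vv. Take dot products:
  L(u, v) = r_uu · N̂ = -7,
  M(u, v) = r_uv · N̂ = 0,
  N(u, v) = r_vv · N̂ = 0.
Evaluating at (u, v) = (4*pi/5, 0):
  L = -7, M = 0, N = 0.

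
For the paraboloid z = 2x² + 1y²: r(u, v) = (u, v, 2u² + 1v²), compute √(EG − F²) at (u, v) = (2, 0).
√(EG − F²)|_{(2, 0)} = sqrt(65)

E = 16*u^2 + 1, F = 8*u*v, G = 4*v^2 + 1; EG − F² = 16*u^2 + 4*v^2 + 1; √(EG − F²) = sqrt(16*u^2 + 4*v^2 + 1). At the given point: sqrt(65).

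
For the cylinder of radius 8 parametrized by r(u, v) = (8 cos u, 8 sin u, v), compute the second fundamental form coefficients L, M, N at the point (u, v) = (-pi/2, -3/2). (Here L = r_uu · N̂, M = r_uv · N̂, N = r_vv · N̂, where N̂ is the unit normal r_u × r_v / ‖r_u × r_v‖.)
L = -8;  M = 0;  N = 0

Compute the unit normal N̂(u, v) = (cos(u), sin(u), 0), and the second partials r_uu, r_uv, r_vv. Take dot products:
  L(u, v) = r_uu · N̂ = -8,
  M(u, v) = r_uv · N̂ = 0,
  N(u, v) = r_vv · N̂ = 0.
Evaluating at (u, v) = (-pi/2, -3/2):
  L = -8, M = 0, N = 0.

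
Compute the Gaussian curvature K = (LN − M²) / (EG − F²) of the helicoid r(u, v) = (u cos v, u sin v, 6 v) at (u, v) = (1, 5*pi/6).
K = -36/1369

Coefficients of the first fundamental form: E = 1, F = 0, G = u^2 + 36.
Coefficients of the second fundamental form: L = 0, M = -6/sqrt(u^2 + 36), N = 0.
Assemble K = (LN − M²)/(EG − F²) = -36/(u^2 + 36)^2. At (u, v) = (1, 5*pi/6): K = -36/1369.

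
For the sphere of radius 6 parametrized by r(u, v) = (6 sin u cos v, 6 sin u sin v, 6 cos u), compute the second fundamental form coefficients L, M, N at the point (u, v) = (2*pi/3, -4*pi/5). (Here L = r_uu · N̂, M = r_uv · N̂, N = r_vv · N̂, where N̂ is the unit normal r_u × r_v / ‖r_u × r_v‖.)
L = -6;  M = 0;  N = -9/2

Compute the unit normal N̂(u, v) = (sin(u)^2*cos(v)/Abs(sin(u)), sin(u)^2*sin(v)/Abs(sin(u)), sin(2*u)/(2*Abs(sin(u)))), and the second partials r_uu, r_uv, r_vv. Take dot products:
  L(u, v) = r_uu · N̂ = -6*sin(u)/Abs(sin(u)),
  M(u, v) = r_uv · N̂ = 0,
  N(u, v) = r_vv · N̂ = -6*sin(u)^3/Abs(sin(u)).
Evaluating at (u, v) = (2*pi/3, -4*pi/5):
  L = -6, M = 0, N = -9/2.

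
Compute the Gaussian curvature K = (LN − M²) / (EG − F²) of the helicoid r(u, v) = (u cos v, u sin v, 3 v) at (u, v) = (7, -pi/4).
K = -9/3364

Coefficients of the first fundamental form: E = 1, F = 0, G = u^2 + 9.
Coefficients of the second fundamental form: L = 0, M = -3/sqrt(u^2 + 9), N = 0.
Assemble K = (LN − M²)/(EG − F²) = -9/(u^2 + 9)^2. At (u, v) = (7, -pi/4): K = -9/3364.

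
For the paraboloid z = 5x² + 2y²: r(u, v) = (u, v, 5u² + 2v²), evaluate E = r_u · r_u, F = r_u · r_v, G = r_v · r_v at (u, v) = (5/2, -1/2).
E = 626;  F = -50;  G = 5

Partials: r_u = (1, 0, 10*u), r_v = (0, 1, 4*v). As functions of (u, v):
  E = r_u · r_u = 100*u^2 + 1,
  F = r_u · r_v = 40*u*v,
  G = r_v · r_v = 16*v^2 + 1.
Evaluating at (u, v) = (5/2, -1/2): E = 626, F = -50, G = 5.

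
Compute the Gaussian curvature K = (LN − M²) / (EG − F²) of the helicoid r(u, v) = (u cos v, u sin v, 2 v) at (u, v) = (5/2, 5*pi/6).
K = -64/1681

Coefficients of the first fundamental form: E = 1, F = 0, G = u^2 + 4.
Coefficients of the second fundamental form: L = 0, M = -2/sqrt(u^2 + 4), N = 0.
Assemble K = (LN − M²)/(EG − F²) = -4/(u^2 + 4)^2. At (u, v) = (5/2, 5*pi/6): K = -64/1681.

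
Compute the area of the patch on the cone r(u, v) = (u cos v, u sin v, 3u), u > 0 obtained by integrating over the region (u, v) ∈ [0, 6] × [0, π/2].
Area = 9*sqrt(10)*pi

Area = ∫∫ √(EG − F²) du dv with √(EG − F²) = sqrt(10)*Abs(u). Integrating over [0, 6] × [0, π/2] gives 9*sqrt(10)*pi.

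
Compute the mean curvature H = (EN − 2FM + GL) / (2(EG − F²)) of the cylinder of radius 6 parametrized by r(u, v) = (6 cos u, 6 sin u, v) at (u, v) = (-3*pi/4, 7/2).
H = -1/12

With E = 36, F = 0, G = 1, L = -6, M = 0, N = 0, assemble
  H = (EN − 2FM + GL) / (2(EG − F²)) = -1/12.
At (u, v) = (-3*pi/4, 7/2): H = -1/12.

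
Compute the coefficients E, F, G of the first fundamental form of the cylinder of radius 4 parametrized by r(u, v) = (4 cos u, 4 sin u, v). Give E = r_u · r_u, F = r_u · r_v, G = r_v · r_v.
E = 16;  F = 0;  G = 1

Compute partials: r_u = (-4*sin(u), 4*cos(u), 0), r_v = (0, 0, 1). Then
  E = r_u · r_u = 16,
  F = r_u · r_v = 0,
  G = r_v · r_v = 1.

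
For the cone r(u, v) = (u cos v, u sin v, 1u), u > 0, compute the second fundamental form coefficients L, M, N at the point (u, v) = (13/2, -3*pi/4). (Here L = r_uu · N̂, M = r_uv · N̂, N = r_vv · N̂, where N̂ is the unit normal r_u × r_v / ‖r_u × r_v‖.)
L = 0;  M = 0;  N = 13*sqrt(2)/4

Compute the unit normal N̂(u, v) = (-sqrt(2)*u*cos(v)/(2*Abs(u)), -sqrt(2)*u*sin(v)/(2*Abs(u)), sqrt(2)*u/(2*Abs(u))), and the second partials r_uu, r_uv, r_vv. Take dot products:
  L(u, v) = r_uu · N̂ = 0,
  M(u, v) = r_uv · N̂ = 0,
  N(u, v) = r_vv · N̂ = sqrt(2)*u^2/(2*Abs(u)).
Evaluating at (u, v) = (13/2, -3*pi/4):
  L = 0, M = 0, N = 13*sqrt(2)/4.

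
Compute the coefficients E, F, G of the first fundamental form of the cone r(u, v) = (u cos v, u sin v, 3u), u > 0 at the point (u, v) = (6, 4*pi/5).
E = 10;  F = 0;  G = 36

Partials: r_u = (cos(v), sin(v), 3), r_v = (-u*sin(v), u*cos(v), 0). As functions of (u, v):
  E = r_u · r_u = 10,
  F = r_u · r_v = 0,
  G = r_v · r_v = u^2.
Evaluating at (u, v) = (6, 4*pi/5): E = 10, F = 0, G = 36.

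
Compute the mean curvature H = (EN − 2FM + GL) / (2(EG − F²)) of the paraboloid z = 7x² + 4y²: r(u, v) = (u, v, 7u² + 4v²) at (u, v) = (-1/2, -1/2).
H = 29*sqrt(66)/396

With E = 196*u^2 + 1, F = 112*u*v, G = 64*v^2 + 1, L = 14/sqrt(196*u^2 + 64*v^2 + 1), M = 0, N = 8/sqrt(196*u^2 + 64*v^2 + 1), assemble
  H = (EN − 2FM + GL) / (2(EG − F²)) = (784*u^2 + 448*v^2 + 11)/(196*u^2 + 64*v^2 + 1)^(3/2).
At (u, v) = (-1/2, -1/2): H = 29*sqrt(66)/396.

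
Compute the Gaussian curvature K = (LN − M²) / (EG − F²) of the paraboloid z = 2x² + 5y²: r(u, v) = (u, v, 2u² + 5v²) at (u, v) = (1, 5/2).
K = 10/103041

Coefficients of the first fundamental form: E = 16*u^2 + 1, F = 40*u*v, G = 100*v^2 + 1.
Coefficients of the second fundamental form: L = 4/sqrt(16*u^2 + 100*v^2 + 1), M = 0, N = 10/sqrt(16*u^2 + 100*v^2 + 1).
Assemble K = (LN − M²)/(EG − F²) = 40/(256*u^4 + 3200*u^2*v^2 + 32*u^2 + 10000*v^4 + 200*v^2 + 1). At (u, v) = (1, 5/2): K = 10/103041.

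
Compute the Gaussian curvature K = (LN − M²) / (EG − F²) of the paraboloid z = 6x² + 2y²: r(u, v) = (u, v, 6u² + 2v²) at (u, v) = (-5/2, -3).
K = 48/1092025

Coefficients of the first fundamental form: E = 144*u^2 + 1, F = 48*u*v, G = 16*v^2 + 1.
Coefficients of the second fundamental form: L = 12/sqrt(144*u^2 + 16*v^2 + 1), M = 0, N = 4/sqrt(144*u^2 + 16*v^2 + 1).
Assemble K = (LN − M²)/(EG − F²) = 48/(20736*u^4 + 4608*u^2*v^2 + 288*u^2 + 256*v^4 + 32*v^2 + 1). At (u, v) = (-5/2, -3): K = 48/1092025.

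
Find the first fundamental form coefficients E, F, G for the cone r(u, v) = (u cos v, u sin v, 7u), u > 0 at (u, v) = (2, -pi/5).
E = 50;  F = 0;  G = 4

Partials: r_u = (cos(v), sin(v), 7), r_v = (-u*sin(v), u*cos(v), 0). As functions of (u, v):
  E = r_u · r_u = 50,
  F = r_u · r_v = 0,
  G = r_v · r_v = u^2.
Evaluating at (u, v) = (2, -pi/5): E = 50, F = 0, G = 4.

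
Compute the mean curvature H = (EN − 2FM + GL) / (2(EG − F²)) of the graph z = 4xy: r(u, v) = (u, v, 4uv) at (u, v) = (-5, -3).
H = -192*sqrt(545)/59405

With E = 16*v^2 + 1, F = 16*u*v, G = 16*u^2 + 1, L = 0, M = 4/sqrt(16*u^2 + 16*v^2 + 1), N = 0, assemble
  H = (EN − 2FM + GL) / (2(EG − F²)) = -64*u*v/(16*u^2 + 16*v^2 + 1)^(3/2).
At (u, v) = (-5, -3): H = -192*sqrt(545)/59405.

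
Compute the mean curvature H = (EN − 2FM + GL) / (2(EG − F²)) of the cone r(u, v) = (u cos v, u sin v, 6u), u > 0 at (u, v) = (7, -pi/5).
H = 3*sqrt(37)/259

With E = 37, F = 0, G = u^2, L = 0, M = 0, N = 6*sqrt(37)*u^2/(37*Abs(u)), assemble
  H = (EN − 2FM + GL) / (2(EG − F²)) = 3*sqrt(37)/(37*Abs(u)).
At (u, v) = (7, -pi/5): H = 3*sqrt(37)/259.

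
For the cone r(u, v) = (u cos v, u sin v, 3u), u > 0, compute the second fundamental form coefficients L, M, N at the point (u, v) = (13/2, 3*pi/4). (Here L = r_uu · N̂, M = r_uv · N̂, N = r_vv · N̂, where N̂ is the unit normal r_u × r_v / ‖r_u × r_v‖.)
L = 0;  M = 0;  N = 39*sqrt(10)/20

Compute the unit normal N̂(u, v) = (-3*sqrt(10)*u*cos(v)/(10*Abs(u)), -3*sqrt(10)*u*sin(v)/(10*Abs(u)), sqrt(10)*u/(10*Abs(u))), and the second partials r_uu, r_uv, r_vv. Take dot products:
  L(u, v) = r_uu · N̂ = 0,
  M(u, v) = r_uv · N̂ = 0,
  N(u, v) = r_vv · N̂ = 3*sqrt(10)*u^2/(10*Abs(u)).
Evaluating at (u, v) = (13/2, 3*pi/4):
  L = 0, M = 0, N = 39*sqrt(10)/20.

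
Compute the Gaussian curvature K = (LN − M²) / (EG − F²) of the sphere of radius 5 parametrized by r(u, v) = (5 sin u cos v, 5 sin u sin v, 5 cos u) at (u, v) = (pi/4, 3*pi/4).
K = 1/25

Coefficients of the first fundamental form: E = 25, F = 0, G = 25*sin(u)^2.
Coefficients of the second fundamental form: L = -5*sin(u)/Abs(sin(u)), M = 0, N = -5*sin(u)^3/Abs(sin(u)).
Assemble K = (LN − M²)/(EG − F²) = 1/25. At (u, v) = (pi/4, 3*pi/4): K = 1/25.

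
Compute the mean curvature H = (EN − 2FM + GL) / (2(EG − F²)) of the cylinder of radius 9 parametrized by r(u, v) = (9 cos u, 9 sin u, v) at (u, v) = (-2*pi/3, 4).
H = -1/18

With E = 81, F = 0, G = 1, L = -9, M = 0, N = 0, assemble
  H = (EN − 2FM + GL) / (2(EG − F²)) = -1/18.
At (u, v) = (-2*pi/3, 4): H = -1/18.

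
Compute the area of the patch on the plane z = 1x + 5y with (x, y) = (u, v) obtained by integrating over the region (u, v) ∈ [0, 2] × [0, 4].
Area = 24*sqrt(3)

Area = ∫∫ √(EG − F²) du dv with √(EG − F²) = 3*sqrt(3). Integrating over [0, 2] × [0, 4] gives 24*sqrt(3).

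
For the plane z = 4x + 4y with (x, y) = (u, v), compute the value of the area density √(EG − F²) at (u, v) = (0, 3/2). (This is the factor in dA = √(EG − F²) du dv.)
√(EG − F²)|_{(0, 3/2)} = sqrt(33)

E = 17, F = 16, G = 17, so EG − F² = 33. Taking the positive square root: √(EG − F²) = sqrt(33). At (u, v) = (0, 3/2): sqrt(33).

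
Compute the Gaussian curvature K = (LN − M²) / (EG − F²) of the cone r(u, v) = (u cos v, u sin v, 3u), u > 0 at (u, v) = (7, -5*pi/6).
K = 0

Coefficients of the first fundamental form: E = 10, F = 0, G = u^2.
Coefficients of the second fundamental form: L = 0, M = 0, N = 3*sqrt(10)*u^2/(10*Abs(u)).
Assemble K = (LN − M²)/(EG − F²) = 0. At (u, v) = (7, -5*pi/6): K = 0.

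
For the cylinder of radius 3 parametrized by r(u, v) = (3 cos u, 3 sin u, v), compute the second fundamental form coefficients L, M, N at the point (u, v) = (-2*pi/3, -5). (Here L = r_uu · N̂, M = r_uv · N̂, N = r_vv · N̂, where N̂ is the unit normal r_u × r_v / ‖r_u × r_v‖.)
L = -3;  M = 0;  N = 0

Compute the unit normal N̂(u, v) = (cos(u), sin(u), 0), and the second partials r_uu, r_uv, r_vv. Take dot products:
  L(u, v) = r_uu · N̂ = -3,
  M(u, v) = r_uv · N̂ = 0,
  N(u, v) = r_vv · N̂ = 0.
Evaluating at (u, v) = (-2*pi/3, -5):
  L = -3, M = 0, N = 0.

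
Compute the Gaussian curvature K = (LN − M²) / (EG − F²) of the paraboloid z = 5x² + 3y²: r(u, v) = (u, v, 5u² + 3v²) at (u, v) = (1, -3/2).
K = 15/8281

Coefficients of the first fundamental form: E = 100*u^2 + 1, F = 60*u*v, G = 36*v^2 + 1.
Coefficients of the second fundamental form: L = 10/sqrt(100*u^2 + 36*v^2 + 1), M = 0, N = 6/sqrt(100*u^2 + 36*v^2 + 1).
Assemble K = (LN − M²)/(EG − F²) = 60/(10000*u^4 + 7200*u^2*v^2 + 200*u^2 + 1296*v^4 + 72*v^2 + 1). At (u, v) = (1, -3/2): K = 15/8281.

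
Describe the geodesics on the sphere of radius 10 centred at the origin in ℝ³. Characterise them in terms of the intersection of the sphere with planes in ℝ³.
Geodesics on the sphere of radius 10 are great circles — circles of radius 10 obtained as the intersection of the sphere with planes through the origin (the centre of the sphere).

A curve α(t) of nonzero constant speed on the sphere of radius 10 is a geodesic iff its acceleration α̈ is everywhere normal to the surface, i.e. parallel to the radial vector α(t). Then d/dt(α × α̇) = α̇ × α̇ + α × α̈ = 0, so α × α̇ is a constant vector n ≠ 0 and α(t) · n = 0 for all t: α lies in the plane through the origin with normal n. The intersection of that plane with the sphere is a circle of radius 10 (a great circle). Conversely, a great circle traversed at constant speed has centripetal acceleration pointing at the origin, hence normal to the sphere, so every great circle is a geodesic.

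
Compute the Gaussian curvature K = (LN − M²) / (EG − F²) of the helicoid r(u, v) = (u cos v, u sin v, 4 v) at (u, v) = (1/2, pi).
K = -256/4225

Coefficients of the first fundamental form: E = 1, F = 0, G = u^2 + 16.
Coefficients of the second fundamental form: L = 0, M = -4/sqrt(u^2 + 16), N = 0.
Assemble K = (LN − M²)/(EG − F²) = -16/(u^2 + 16)^2. At (u, v) = (1/2, pi): K = -256/4225.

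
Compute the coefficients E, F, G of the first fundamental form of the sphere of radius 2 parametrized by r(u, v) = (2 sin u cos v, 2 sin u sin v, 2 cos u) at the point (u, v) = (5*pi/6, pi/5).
E = 4;  F = 0;  G = 1

Partials: r_u = (2*cos(u)*cos(v), 2*sin(v)*cos(u), -2*sin(u)), r_v = (-2*sin(u)*sin(v), 2*sin(u)*cos(v), 0). As functions of (u, v):
  E = r_u · r_u = 4,
  F = r_u · r_v = 0,
  G = r_v · r_v = 4*sin(u)^2.
Evaluating at (u, v) = (5*pi/6, pi/5): E = 4, F = 0, G = 1.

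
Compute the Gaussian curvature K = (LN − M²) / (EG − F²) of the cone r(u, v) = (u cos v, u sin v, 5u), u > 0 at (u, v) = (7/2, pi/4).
K = 0

Coefficients of the first fundamental form: E = 26, F = 0, G = u^2.
Coefficients of the second fundamental form: L = 0, M = 0, N = 5*sqrt(26)*u^2/(26*Abs(u)).
Assemble K = (LN − M²)/(EG − F²) = 0. At (u, v) = (7/2, pi/4): K = 0.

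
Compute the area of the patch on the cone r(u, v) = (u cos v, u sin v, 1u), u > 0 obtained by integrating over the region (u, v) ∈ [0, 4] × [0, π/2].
Area = 4*sqrt(2)*pi

Area = ∫∫ √(EG − F²) du dv with √(EG − F²) = sqrt(2)*Abs(u). Integrating over [0, 4] × [0, π/2] gives 4*sqrt(2)*pi.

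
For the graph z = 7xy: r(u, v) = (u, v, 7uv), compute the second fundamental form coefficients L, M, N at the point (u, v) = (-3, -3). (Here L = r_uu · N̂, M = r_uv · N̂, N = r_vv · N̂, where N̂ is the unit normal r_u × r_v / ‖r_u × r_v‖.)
L = 0;  M = 7*sqrt(883)/883;  N = 0

Compute the unit normal N̂(u, v) = (-7*v/sqrt(49*u^2 + 49*v^2 + 1), -7*u/sqrt(49*u^2 + 49*v^2 + 1), 1/sqrt(49*u^2 + 49*v^2 + 1)), and the second partials r_uu, r_uv, r_vv. Take dot products:
  L(u, v) = r_uu · N̂ = 0,
  M(u, v) = r_uv · N̂ = 7/sqrt(49*u^2 + 49*v^2 + 1),
  N(u, v) = r_vv · N̂ = 0.
Evaluating at (u, v) = (-3, -3):
  L = 0, M = 7*sqrt(883)/883, N = 0.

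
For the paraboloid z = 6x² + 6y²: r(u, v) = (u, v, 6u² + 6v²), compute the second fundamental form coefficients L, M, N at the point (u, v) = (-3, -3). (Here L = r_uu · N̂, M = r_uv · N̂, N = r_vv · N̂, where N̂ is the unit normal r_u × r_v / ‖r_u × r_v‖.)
L = 12*sqrt(2593)/2593;  M = 0;  N = 12*sqrt(2593)/2593

Compute the unit normal N̂(u, v) = (-12*u/sqrt(144*u^2 + 144*v^2 + 1), -12*v/sqrt(144*u^2 + 144*v^2 + 1), 1/sqrt(144*u^2 + 144*v^2 + 1)), and the second partials r_uu, r_uv, r_vv. Take dot products:
  L(u, v) = r_uu · N̂ = 12/sqrt(144*u^2 + 144*v^2 + 1),
  M(u, v) = r_uv · N̂ = 0,
  N(u, v) = r_vv · N̂ = 12/sqrt(144*u^2 + 144*v^2 + 1).
Evaluating at (u, v) = (-3, -3):
  L = 12*sqrt(2593)/2593, M = 0, N = 12*sqrt(2593)/2593.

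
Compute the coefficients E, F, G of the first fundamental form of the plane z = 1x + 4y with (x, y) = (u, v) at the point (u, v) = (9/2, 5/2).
E = 2;  F = 4;  G = 17

Partials: r_u = (1, 0, 1), r_v = (0, 1, 4). As functions of (u, v):
  E = r_u · r_u = 2,
  F = r_u · r_v = 4,
  G = r_v · r_v = 17.
Evaluating at (u, v) = (9/2, 5/2): E = 2, F = 4, G = 17.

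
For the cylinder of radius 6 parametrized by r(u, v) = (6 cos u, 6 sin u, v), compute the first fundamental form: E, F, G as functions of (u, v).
E = 36;  F = 0;  G = 1

Compute partials: r_u = (-6*sin(u), 6*cos(u), 0), r_v = (0, 0, 1). Then
  E = r_u · r_u = 36,
  F = r_u · r_v = 0,
  G = r_v · r_v = 1.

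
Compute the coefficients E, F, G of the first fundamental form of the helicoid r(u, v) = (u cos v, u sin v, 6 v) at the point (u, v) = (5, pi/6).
E = 1;  F = 0;  G = 61

Partials: r_u = (cos(v), sin(v), 0), r_v = (-u*sin(v), u*cos(v), 6). As functions of (u, v):
  E = r_u · r_u = 1,
  F = r_u · r_v = 0,
  G = r_v · r_v = u^2 + 36.
Evaluating at (u, v) = (5, pi/6): E = 1, F = 0, G = 61.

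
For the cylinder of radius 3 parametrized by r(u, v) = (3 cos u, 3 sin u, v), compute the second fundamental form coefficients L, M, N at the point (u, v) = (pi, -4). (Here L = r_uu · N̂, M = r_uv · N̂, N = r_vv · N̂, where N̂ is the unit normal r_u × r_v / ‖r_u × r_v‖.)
L = -3;  M = 0;  N = 0

Compute the unit normal N̂(u, v) = (cos(u), sin(u), 0), and the second partials r_uu, r_uv, r_vv. Take dot products:
  L(u, v) = r_uu · N̂ = -3,
  M(u, v) = r_uv · N̂ = 0,
  N(u, v) = r_vv · N̂ = 0.
Evaluating at (u, v) = (pi, -4):
  L = -3, M = 0, N = 0.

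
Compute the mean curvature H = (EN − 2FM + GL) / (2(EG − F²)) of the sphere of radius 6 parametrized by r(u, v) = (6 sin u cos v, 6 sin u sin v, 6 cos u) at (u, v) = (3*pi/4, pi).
H = -1/6

With E = 36, F = 0, G = 36*sin(u)^2, L = -6*sin(u)/Abs(sin(u)), M = 0, N = -6*sin(u)^3/Abs(sin(u)), assemble
  H = (EN − 2FM + GL) / (2(EG − F²)) = -sin(u)/(6*Abs(sin(u))).
At (u, v) = (3*pi/4, pi): H = -1/6.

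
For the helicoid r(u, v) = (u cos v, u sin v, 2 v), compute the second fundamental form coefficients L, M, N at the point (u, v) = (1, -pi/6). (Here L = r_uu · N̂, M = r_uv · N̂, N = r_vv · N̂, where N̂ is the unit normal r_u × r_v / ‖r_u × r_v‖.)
L = 0;  M = -2*sqrt(5)/5;  N = 0

Compute the unit normal N̂(u, v) = (2*sin(v)/sqrt(u^2 + 4), -2*cos(v)/sqrt(u^2 + 4), u/sqrt(u^2 + 4)), and the second partials r_uu, r_uv, r_vv. Take dot products:
  L(u, v) = r_uu · N̂ = 0,
  M(u, v) = r_uv · N̂ = -2/sqrt(u^2 + 4),
  N(u, v) = r_vv · N̂ = 0.
Evaluating at (u, v) = (1, -pi/6):
  L = 0, M = -2*sqrt(5)/5, N = 0.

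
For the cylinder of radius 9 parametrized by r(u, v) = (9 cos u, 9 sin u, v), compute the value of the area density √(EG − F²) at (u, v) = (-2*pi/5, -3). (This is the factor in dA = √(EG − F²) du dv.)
√(EG − F²)|_{(-2*pi/5, -3)} = 9

E = 81, F = 0, G = 1, so EG − F² = 81. Taking the positive square root: √(EG − F²) = 9. At (u, v) = (-2*pi/5, -3): 9.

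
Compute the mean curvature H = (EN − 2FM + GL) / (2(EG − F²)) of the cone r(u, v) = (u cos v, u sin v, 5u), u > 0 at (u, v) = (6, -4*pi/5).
H = 5*sqrt(26)/312

With E = 26, F = 0, G = u^2, L = 0, M = 0, N = 5*sqrt(26)*u^2/(26*Abs(u)), assemble
  H = (EN − 2FM + GL) / (2(EG − F²)) = 5*sqrt(26)/(52*Abs(u)).
At (u, v) = (6, -4*pi/5): H = 5*sqrt(26)/312.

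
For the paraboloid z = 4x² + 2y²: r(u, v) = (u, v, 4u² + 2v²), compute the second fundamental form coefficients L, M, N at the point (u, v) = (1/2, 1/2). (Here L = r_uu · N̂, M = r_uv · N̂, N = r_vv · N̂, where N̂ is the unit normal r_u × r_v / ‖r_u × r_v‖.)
L = 8*sqrt(21)/21;  M = 0;  N = 4*sqrt(21)/21

Compute the unit normal N̂(u, v) = (-8*u/sqrt(64*u^2 + 16*v^2 + 1), -4*v/sqrt(64*u^2 + 16*v^2 + 1), 1/sqrt(64*u^2 + 16*v^2 + 1)), and the second partials r_uu, r_uv, r_vv. Take dot products:
  L(u, v) = r_uu · N̂ = 8/sqrt(64*u^2 + 16*v^2 + 1),
  M(u, v) = r_uv · N̂ = 0,
  N(u, v) = r_vv · N̂ = 4/sqrt(64*u^2 + 16*v^2 + 1).
Evaluating at (u, v) = (1/2, 1/2):
  L = 8*sqrt(21)/21, M = 0, N = 4*sqrt(21)/21.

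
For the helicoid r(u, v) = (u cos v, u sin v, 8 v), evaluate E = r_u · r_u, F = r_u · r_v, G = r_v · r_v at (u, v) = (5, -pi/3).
E = 1;  F = 0;  G = 89

Partials: r_u = (cos(v), sin(v), 0), r_v = (-u*sin(v), u*cos(v), 8). As functions of (u, v):
  E = r_u · r_u = 1,
  F = r_u · r_v = 0,
  G = r_v · r_v = u^2 + 64.
Evaluating at (u, v) = (5, -pi/3): E = 1, F = 0, G = 89.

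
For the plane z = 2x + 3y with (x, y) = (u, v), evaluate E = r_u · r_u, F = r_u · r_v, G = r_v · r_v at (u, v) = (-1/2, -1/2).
E = 5;  F = 6;  G = 10

Partials: r_u = (1, 0, 2), r_v = (0, 1, 3). As functions of (u, v):
  E = r_u · r_u = 5,
  F = r_u · r_v = 6,
  G = r_v · r_v = 10.
Evaluating at (u, v) = (-1/2, -1/2): E = 5, F = 6, G = 10.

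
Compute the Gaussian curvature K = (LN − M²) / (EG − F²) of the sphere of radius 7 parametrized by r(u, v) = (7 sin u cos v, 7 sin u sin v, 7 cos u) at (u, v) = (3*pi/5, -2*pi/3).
K = 1/49

Coefficients of the first fundamental form: E = 49, F = 0, G = 49*sin(u)^2.
Coefficients of the second fundamental form: L = -7*sin(u)/Abs(sin(u)), M = 0, N = -7*sin(u)^3/Abs(sin(u)).
Assemble K = (LN − M²)/(EG − F²) = 1/49. At (u, v) = (3*pi/5, -2*pi/3): K = 1/49.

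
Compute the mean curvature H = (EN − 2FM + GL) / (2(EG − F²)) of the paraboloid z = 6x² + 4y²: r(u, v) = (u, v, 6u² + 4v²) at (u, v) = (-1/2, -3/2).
H = 1018*sqrt(181)/32761

With E = 144*u^2 + 1, F = 96*u*v, G = 64*v^2 + 1, L = 12/sqrt(144*u^2 + 64*v^2 + 1), M = 0, N = 8/sqrt(144*u^2 + 64*v^2 + 1), assemble
  H = (EN − 2FM + GL) / (2(EG − F²)) = 2*(288*u^2 + 192*v^2 + 5)/(144*u^2 + 64*v^2 + 1)^(3/2).
At (u, v) = (-1/2, -3/2): H = 1018*sqrt(181)/32761.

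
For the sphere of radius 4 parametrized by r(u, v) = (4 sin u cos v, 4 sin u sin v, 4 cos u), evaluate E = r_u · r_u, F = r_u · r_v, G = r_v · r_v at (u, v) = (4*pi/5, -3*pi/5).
E = 16;  F = 0;  G = 10 - 2*sqrt(5)

Partials: r_u = (4*cos(u)*cos(v), 4*sin(v)*cos(u), -4*sin(u)), r_v = (-4*sin(u)*sin(v), 4*sin(u)*cos(v), 0). As functions of (u, v):
  E = r_u · r_u = 16,
  F = r_u · r_v = 0,
  G = r_v · r_v = 16*sin(u)^2.
Evaluating at (u, v) = (4*pi/5, -3*pi/5): E = 16, F = 0, G = 10 - 2*sqrt(5).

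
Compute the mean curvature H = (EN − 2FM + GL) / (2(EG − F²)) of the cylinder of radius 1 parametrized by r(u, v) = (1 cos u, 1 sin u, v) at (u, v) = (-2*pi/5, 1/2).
H = -1/2

With E = 1, F = 0, G = 1, L = -1, M = 0, N = 0, assemble
  H = (EN − 2FM + GL) / (2(EG − F²)) = -1/2.
At (u, v) = (-2*pi/5, 1/2): H = -1/2.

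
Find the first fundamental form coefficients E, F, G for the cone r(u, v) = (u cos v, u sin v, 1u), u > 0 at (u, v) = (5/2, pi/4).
E = 2;  F = 0;  G = 25/4

Partials: r_u = (cos(v), sin(v), 1), r_v = (-u*sin(v), u*cos(v), 0). As functions of (u, v):
  E = r_u · r_u = 2,
  F = r_u · r_v = 0,
  G = r_v · r_v = u^2.
Evaluating at (u, v) = (5/2, pi/4): E = 2, F = 0, G = 25/4.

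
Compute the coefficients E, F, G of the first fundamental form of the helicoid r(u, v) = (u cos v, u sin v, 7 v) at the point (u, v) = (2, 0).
E = 1;  F = 0;  G = 53

Partials: r_u = (cos(v), sin(v), 0), r_v = (-u*sin(v), u*cos(v), 7). As functions of (u, v):
  E = r_u · r_u = 1,
  F = r_u · r_v = 0,
  G = r_v · r_v = u^2 + 49.
Evaluating at (u, v) = (2, 0): E = 1, F = 0, G = 53.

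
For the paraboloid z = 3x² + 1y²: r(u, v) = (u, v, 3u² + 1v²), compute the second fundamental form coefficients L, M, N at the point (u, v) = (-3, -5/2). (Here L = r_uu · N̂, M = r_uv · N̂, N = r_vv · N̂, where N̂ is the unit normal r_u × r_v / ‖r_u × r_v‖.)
L = 3*sqrt(14)/35;  M = 0;  N = sqrt(14)/35

Compute the unit normal N̂(u, v) = (-6*u/sqrt(36*u^2 + 4*v^2 + 1), -2*v/sqrt(36*u^2 + 4*v^2 + 1), 1/sqrt(36*u^2 + 4*v^2 + 1)), and the second partials r_uu, r_uv, r_vv. Take dot products:
  L(u, v) = r_uu · N̂ = 6/sqrt(36*u^2 + 4*v^2 + 1),
  M(u, v) = r_uv · N̂ = 0,
  N(u, v) = r_vv · N̂ = 2/sqrt(36*u^2 + 4*v^2 + 1).
Evaluating at (u, v) = (-3, -5/2):
  L = 3*sqrt(14)/35, M = 0, N = sqrt(14)/35.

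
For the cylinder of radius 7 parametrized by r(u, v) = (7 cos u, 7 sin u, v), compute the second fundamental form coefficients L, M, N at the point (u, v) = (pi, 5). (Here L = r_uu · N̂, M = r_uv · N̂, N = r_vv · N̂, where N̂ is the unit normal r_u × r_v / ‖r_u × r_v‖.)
L = -7;  M = 0;  N = 0

Compute the unit normal N̂(u, v) = (cos(u), sin(u), 0), and the second partials r_uu, r_uv, r_vv. Take dot products:
  L(u, v) = r_uu · N̂ = -7,
  M(u, v) = r_uv · N̂ = 0,
  N(u, v) = r_vv · N̂ = 0.
Evaluating at (u, v) = (pi, 5):
  L = -7, M = 0, N = 0.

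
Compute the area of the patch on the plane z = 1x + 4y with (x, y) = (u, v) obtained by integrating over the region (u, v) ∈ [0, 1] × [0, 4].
Area = 12*sqrt(2)

Area = ∫∫ √(EG − F²) du dv with √(EG − F²) = 3*sqrt(2). Integrating over [0, 1] × [0, 4] gives 12*sqrt(2).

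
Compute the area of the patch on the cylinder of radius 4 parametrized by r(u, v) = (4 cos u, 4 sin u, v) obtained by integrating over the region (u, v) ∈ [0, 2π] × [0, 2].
Area = 16*pi

Area = ∫∫ √(EG − F²) du dv with √(EG − F²) = 4. Integrating over [0, 2π] × [0, 2] gives 16*pi.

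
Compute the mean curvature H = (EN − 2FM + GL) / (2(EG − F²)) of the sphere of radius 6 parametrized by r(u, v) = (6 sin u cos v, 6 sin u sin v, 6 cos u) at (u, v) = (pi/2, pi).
H = -1/6

With E = 36, F = 0, G = 36*sin(u)^2, L = -6*sin(u)/Abs(sin(u)), M = 0, N = -6*sin(u)^3/Abs(sin(u)), assemble
  H = (EN − 2FM + GL) / (2(EG − F²)) = -sin(u)/(6*Abs(sin(u))).
At (u, v) = (pi/2, pi): H = -1/6.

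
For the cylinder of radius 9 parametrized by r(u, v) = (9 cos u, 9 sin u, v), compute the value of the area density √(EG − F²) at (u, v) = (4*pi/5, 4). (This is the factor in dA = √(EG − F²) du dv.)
√(EG − F²)|_{(4*pi/5, 4)} = 9

E = 81, F = 0, G = 1, so EG − F² = 81. Taking the positive square root: √(EG − F²) = 9. At (u, v) = (4*pi/5, 4): 9.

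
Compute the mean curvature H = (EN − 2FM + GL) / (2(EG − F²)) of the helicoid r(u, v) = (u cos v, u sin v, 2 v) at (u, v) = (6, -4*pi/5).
H = 0

With E = 1, F = 0, G = u^2 + 4, L = 0, M = -2/sqrt(u^2 + 4), N = 0, assemble
  H = (EN − 2FM + GL) / (2(EG − F²)) = 0.
At (u, v) = (6, -4*pi/5): H = 0.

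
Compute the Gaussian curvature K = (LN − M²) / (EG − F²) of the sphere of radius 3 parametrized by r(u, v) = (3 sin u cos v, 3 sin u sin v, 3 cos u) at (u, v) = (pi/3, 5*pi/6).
K = 1/9

Coefficients of the first fundamental form: E = 9, F = 0, G = 9*sin(u)^2.
Coefficients of the second fundamental form: L = -3*sin(u)/Abs(sin(u)), M = 0, N = -3*sin(u)^3/Abs(sin(u)).
Assemble K = (LN − M²)/(EG − F²) = 1/9. At (u, v) = (pi/3, 5*pi/6): K = 1/9.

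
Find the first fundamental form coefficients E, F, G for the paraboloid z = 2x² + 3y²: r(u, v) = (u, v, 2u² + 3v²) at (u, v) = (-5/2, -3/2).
E = 101;  F = 90;  G = 82

Partials: r_u = (1, 0, 4*u), r_v = (0, 1, 6*v). As functions of (u, v):
  E = r_u · r_u = 16*u^2 + 1,
  F = r_u · r_v = 24*u*v,
  G = r_v · r_v = 36*v^2 + 1.
Evaluating at (u, v) = (-5/2, -3/2): E = 101, F = 90, G = 82.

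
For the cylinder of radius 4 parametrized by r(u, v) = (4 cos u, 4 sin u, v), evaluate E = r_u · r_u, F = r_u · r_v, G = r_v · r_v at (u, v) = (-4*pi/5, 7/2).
E = 16;  F = 0;  G = 1

Partials: r_u = (-4*sin(u), 4*cos(u), 0), r_v = (0, 0, 1). As functions of (u, v):
  E = r_u · r_u = 16,
  F = r_u · r_v = 0,
  G = r_v · r_v = 1.
Evaluating at (u, v) = (-4*pi/5, 7/2): E = 16, F = 0, G = 1.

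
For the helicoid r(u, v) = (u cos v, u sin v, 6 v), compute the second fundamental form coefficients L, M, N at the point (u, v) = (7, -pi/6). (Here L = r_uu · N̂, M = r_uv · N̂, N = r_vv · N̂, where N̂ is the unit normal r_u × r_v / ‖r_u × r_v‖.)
L = 0;  M = -6*sqrt(85)/85;  N = 0

Compute the unit normal N̂(u, v) = (6*sin(v)/sqrt(u^2 + 36), -6*cos(v)/sqrt(u^2 + 36), u/sqrt(u^2 + 36)), and the second partials r_uu, r_uv, r_vv. Take dot products:
  L(u, v) = r_uu · N̂ = 0,
  M(u, v) = r_uv · N̂ = -6/sqrt(u^2 + 36),
  N(u, v) = r_vv · N̂ = 0.
Evaluating at (u, v) = (7, -pi/6):
  L = 0, M = -6*sqrt(85)/85, N = 0.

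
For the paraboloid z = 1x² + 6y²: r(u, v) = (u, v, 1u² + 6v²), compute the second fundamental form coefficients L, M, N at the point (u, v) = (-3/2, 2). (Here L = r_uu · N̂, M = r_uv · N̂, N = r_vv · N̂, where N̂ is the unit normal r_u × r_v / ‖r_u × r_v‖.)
L = sqrt(586)/293;  M = 0;  N = 6*sqrt(586)/293

Compute the unit normal N̂(u, v) = (-2*u/sqrt(4*u^2 + 144*v^2 + 1), -12*v/sqrt(4*u^2 + 144*v^2 + 1), 1/sqrt(4*u^2 + 144*v^2 + 1)), and the second partials r_uu, r_uv, r_vv. Take dot products:
  L(u, v) = r_uu · N̂ = 2/sqrt(4*u^2 + 144*v^2 + 1),
  M(u, v) = r_uv · N̂ = 0,
  N(u, v) = r_vv · N̂ = 12/sqrt(4*u^2 + 144*v^2 + 1).
Evaluating at (u, v) = (-3/2, 2):
  L = sqrt(586)/293, M = 0, N = 6*sqrt(586)/293.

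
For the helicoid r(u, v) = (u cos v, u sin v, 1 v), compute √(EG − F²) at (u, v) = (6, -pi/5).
√(EG − F²)|_{(6, -pi/5)} = sqrt(37)

E = 1, F = 0, G = u^2 + 1; EG − F² = u^2 + 1; √(EG − F²) = sqrt(u^2 + 1). At the given point: sqrt(37).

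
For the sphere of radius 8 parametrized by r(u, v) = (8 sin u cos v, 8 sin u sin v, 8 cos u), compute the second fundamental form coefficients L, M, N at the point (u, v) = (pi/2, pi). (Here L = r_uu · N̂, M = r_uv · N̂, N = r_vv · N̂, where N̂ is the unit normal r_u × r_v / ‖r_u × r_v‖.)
L = -8;  M = 0;  N = -8

Compute the unit normal N̂(u, v) = (sin(u)^2*cos(v)/Abs(sin(u)), sin(u)^2*sin(v)/Abs(sin(u)), sin(2*u)/(2*Abs(sin(u)))), and the second partials r_uu, r_uv, r_vv. Take dot products:
  L(u, v) = r_uu · N̂ = -8*sin(u)/Abs(sin(u)),
  M(u, v) = r_uv · N̂ = 0,
  N(u, v) = r_vv · N̂ = -8*sin(u)^3/Abs(sin(u)).
Evaluating at (u, v) = (pi/2, pi):
  L = -8, M = 0, N = -8.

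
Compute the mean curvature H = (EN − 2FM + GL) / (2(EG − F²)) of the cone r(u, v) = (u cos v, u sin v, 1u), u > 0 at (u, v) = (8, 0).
H = sqrt(2)/32

With E = 2, F = 0, G = u^2, L = 0, M = 0, N = sqrt(2)*u^2/(2*Abs(u)), assemble
  H = (EN − 2FM + GL) / (2(EG − F²)) = sqrt(2)/(4*Abs(u)).
At (u, v) = (8, 0): H = sqrt(2)/32.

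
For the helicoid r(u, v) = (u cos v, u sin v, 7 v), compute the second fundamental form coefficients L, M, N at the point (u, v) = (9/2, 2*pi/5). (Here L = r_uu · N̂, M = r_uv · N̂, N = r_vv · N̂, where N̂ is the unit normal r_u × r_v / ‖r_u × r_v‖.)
L = 0;  M = -14*sqrt(277)/277;  N = 0

Compute the unit normal N̂(u, v) = (7*sin(v)/sqrt(u^2 + 49), -7*cos(v)/sqrt(u^2 + 49), u/sqrt(u^2 + 49)), and the second partials r_uu, r_uv, r_vv. Take dot products:
  L(u, v) = r_uu · N̂ = 0,
  M(u, v) = r_uv · N̂ = -7/sqrt(u^2 + 49),
  N(u, v) = r_vv · N̂ = 0.
Evaluating at (u, v) = (9/2, 2*pi/5):
  L = 0, M = -14*sqrt(277)/277, N = 0.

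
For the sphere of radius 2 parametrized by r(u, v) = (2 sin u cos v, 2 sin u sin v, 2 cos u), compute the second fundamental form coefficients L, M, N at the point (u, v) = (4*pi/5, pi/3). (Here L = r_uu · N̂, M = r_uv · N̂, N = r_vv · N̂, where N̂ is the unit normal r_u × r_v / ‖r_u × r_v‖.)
L = -2;  M = 0;  N = -5/4 + sqrt(5)/4

Compute the unit normal N̂(u, v) = (sin(u)^2*cos(v)/Abs(sin(u)), sin(u)^2*sin(v)/Abs(sin(u)), sin(2*u)/(2*Abs(sin(u)))), and the second partials r_uu, r_uv, r_vv. Take dot products:
  L(u, v) = r_uu · N̂ = -2*sin(u)/Abs(sin(u)),
  M(u, v) = r_uv · N̂ = 0,
  N(u, v) = r_vv · N̂ = -2*sin(u)^3/Abs(sin(u)).
Evaluating at (u, v) = (4*pi/5, pi/3):
  L = -2, M = 0, N = -5/4 + sqrt(5)/4.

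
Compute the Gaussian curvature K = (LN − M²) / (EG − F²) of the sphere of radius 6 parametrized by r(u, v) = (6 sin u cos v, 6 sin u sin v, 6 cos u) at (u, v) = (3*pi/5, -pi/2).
K = 1/36

Coefficients of the first fundamental form: E = 36, F = 0, G = 36*sin(u)^2.
Coefficients of the second fundamental form: L = -6*sin(u)/Abs(sin(u)), M = 0, N = -6*sin(u)^3/Abs(sin(u)).
Assemble K = (LN − M²)/(EG − F²) = 1/36. At (u, v) = (3*pi/5, -pi/2): K = 1/36.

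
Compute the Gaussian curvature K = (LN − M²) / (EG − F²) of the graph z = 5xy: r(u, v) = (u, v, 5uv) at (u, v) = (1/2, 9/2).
K = -100/1054729

Coefficients of the first fundamental form: E = 25*v^2 + 1, F = 25*u*v, G = 25*u^2 + 1.
Coefficients of the second fundamental form: L = 0, M = 5/sqrt(25*u^2 + 25*v^2 + 1), N = 0.
Assemble K = (LN − M²)/(EG − F²) = -25/(625*u^4 + 1250*u^2*v^2 + 50*u^2 + 625*v^4 + 50*v^2 + 1). At (u, v) = (1/2, 9/2): K = -100/1054729.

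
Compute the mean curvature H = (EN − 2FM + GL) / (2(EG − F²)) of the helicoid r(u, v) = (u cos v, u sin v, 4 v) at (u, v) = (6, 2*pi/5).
H = 0

With E = 1, F = 0, G = u^2 + 16, L = 0, M = -4/sqrt(u^2 + 16), N = 0, assemble
  H = (EN − 2FM + GL) / (2(EG − F²)) = 0.
At (u, v) = (6, 2*pi/5): H = 0.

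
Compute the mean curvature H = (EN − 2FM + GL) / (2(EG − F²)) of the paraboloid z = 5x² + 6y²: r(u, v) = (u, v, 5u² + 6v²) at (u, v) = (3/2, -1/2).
H = 1541*sqrt(262)/68644

With E = 100*u^2 + 1, F = 120*u*v, G = 144*v^2 + 1, L = 10/sqrt(100*u^2 + 144*v^2 + 1), M = 0, N = 12/sqrt(100*u^2 + 144*v^2 + 1), assemble
  H = (EN − 2FM + GL) / (2(EG − F²)) = (600*u^2 + 720*v^2 + 11)/(100*u^2 + 144*v^2 + 1)^(3/2).
At (u, v) = (3/2, -1/2): H = 1541*sqrt(262)/68644.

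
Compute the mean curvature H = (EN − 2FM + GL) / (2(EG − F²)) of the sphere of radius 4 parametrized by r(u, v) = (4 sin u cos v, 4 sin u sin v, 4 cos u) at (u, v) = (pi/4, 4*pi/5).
H = -1/4

With E = 16, F = 0, G = 16*sin(u)^2, L = -4*sin(u)/Abs(sin(u)), M = 0, N = -4*sin(u)^3/Abs(sin(u)), assemble
  H = (EN − 2FM + GL) / (2(EG − F²)) = -sin(u)/(4*Abs(sin(u))).
At (u, v) = (pi/4, 4*pi/5): H = -1/4.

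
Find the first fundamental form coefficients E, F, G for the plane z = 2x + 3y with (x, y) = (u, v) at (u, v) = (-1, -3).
E = 5;  F = 6;  G = 10

Partials: r_u = (1, 0, 2), r_v = (0, 1, 3). As functions of (u, v):
  E = r_u · r_u = 5,
  F = r_u · r_v = 6,
  G = r_v · r_v = 10.
Evaluating at (u, v) = (-1, -3): E = 5, F = 6, G = 10.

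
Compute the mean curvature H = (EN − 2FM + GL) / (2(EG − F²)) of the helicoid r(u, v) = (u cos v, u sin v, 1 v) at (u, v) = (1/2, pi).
H = 0

With E = 1, F = 0, G = u^2 + 1, L = 0, M = -1/sqrt(u^2 + 1), N = 0, assemble
  H = (EN − 2FM + GL) / (2(EG − F²)) = 0.
At (u, v) = (1/2, pi): H = 0.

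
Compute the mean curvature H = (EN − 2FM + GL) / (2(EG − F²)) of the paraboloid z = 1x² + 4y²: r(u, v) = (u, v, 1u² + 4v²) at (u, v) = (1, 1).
H = 85*sqrt(69)/4761

With E = 4*u^2 + 1, F = 16*u*v, G = 64*v^2 + 1, L = 2/sqrt(4*u^2 + 64*v^2 + 1), M = 0, N = 8/sqrt(4*u^2 + 64*v^2 + 1), assemble
  H = (EN − 2FM + GL) / (2(EG − F²)) = (16*u^2 + 64*v^2 + 5)/(4*u^2 + 64*v^2 + 1)^(3/2).
At (u, v) = (1, 1): H = 85*sqrt(69)/4761.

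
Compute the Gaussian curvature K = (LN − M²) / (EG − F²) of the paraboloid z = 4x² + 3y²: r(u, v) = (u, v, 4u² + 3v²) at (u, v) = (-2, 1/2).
K = 12/17689

Coefficients of the first fundamental form: E = 64*u^2 + 1, F = 48*u*v, G = 36*v^2 + 1.
Coefficients of the second fundamental form: L = 8/sqrt(64*u^2 + 36*v^2 + 1), M = 0, N = 6/sqrt(64*u^2 + 36*v^2 + 1).
Assemble K = (LN − M²)/(EG − F²) = 48/(4096*u^4 + 4608*u^2*v^2 + 128*u^2 + 1296*v^4 + 72*v^2 + 1). At (u, v) = (-2, 1/2): K = 12/17689.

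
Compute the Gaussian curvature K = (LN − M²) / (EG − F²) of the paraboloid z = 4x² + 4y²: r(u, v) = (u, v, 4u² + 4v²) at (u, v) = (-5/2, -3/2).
K = 64/297025

Coefficients of the first fundamental form: E = 64*u^2 + 1, F = 64*u*v, G = 64*v^2 + 1.
Coefficients of the second fundamental form: L = 8/sqrt(64*u^2 + 64*v^2 + 1), M = 0, N = 8/sqrt(64*u^2 + 64*v^2 + 1).
Assemble K = (LN − M²)/(EG − F²) = 64/(4096*u^4 + 8192*u^2*v^2 + 128*u^2 + 4096*v^4 + 128*v^2 + 1). At (u, v) = (-5/2, -3/2): K = 64/297025.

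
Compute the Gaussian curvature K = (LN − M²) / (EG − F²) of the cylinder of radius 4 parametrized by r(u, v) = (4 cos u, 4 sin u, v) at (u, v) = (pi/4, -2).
K = 0

Coefficients of the first fundamental form: E = 16, F = 0, G = 1.
Coefficients of the second fundamental form: L = -4, M = 0, N = 0.
Assemble K = (LN − M²)/(EG − F²) = 0. At (u, v) = (pi/4, -2): K = 0.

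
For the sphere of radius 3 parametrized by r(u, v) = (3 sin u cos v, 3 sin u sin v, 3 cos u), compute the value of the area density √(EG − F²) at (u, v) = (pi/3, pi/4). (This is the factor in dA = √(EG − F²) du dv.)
√(EG − F²)|_{(pi/3, pi/4)} = 9*sqrt(3)/2

E = 9, F = 0, G = 9*sin(u)^2, so EG − F² = 81*sin(u)^2. Taking the positive square root: √(EG − F²) = 9*Abs(sin(u)). At (u, v) = (pi/3, pi/4): 9*sqrt(3)/2.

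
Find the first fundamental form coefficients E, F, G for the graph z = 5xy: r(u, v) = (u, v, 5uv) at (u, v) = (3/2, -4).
E = 401;  F = -150;  G = 229/4

Partials: r_u = (1, 0, 5*v), r_v = (0, 1, 5*u). As functions of (u, v):
  E = r_u · r_u = 25*v^2 + 1,
  F = r_u · r_v = 25*u*v,
  G = r_v · r_v = 25*u^2 + 1.
Evaluating at (u, v) = (3/2, -4): E = 401, F = -150, G = 229/4.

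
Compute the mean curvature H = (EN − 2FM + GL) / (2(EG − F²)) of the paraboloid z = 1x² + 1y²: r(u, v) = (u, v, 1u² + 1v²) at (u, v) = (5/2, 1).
H = 31*sqrt(30)/900

With E = 4*u^2 + 1, F = 4*u*v, G = 4*v^2 + 1, L = 2/sqrt(4*u^2 + 4*v^2 + 1), M = 0, N = 2/sqrt(4*u^2 + 4*v^2 + 1), assemble
  H = (EN − 2FM + GL) / (2(EG − F²)) = 2*(2*u^2 + 2*v^2 + 1)/(4*u^2 + 4*v^2 + 1)^(3/2).
At (u, v) = (5/2, 1): H = 31*sqrt(30)/900.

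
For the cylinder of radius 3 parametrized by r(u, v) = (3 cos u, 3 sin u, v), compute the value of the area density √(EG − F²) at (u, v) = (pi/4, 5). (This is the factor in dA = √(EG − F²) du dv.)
√(EG − F²)|_{(pi/4, 5)} = 3

E = 9, F = 0, G = 1, so EG − F² = 9. Taking the positive square root: √(EG − F²) = 3. At (u, v) = (pi/4, 5): 3.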